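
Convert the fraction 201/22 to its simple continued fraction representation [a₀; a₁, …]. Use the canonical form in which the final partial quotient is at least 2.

201 ÷ 22 → quotient 9, remainder 3
22 ÷ 3 → quotient 7, remainder 1
3 ÷ 1 → quotient 3, remainder 0

[9; 7, 3]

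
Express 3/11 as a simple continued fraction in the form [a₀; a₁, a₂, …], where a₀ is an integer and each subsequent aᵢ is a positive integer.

[0; 3, 1, 2]

3 = 0·11 + 3, so a_0 = 0
11 = 3·3 + 2, so a_1 = 3
3 = 1·2 + 1, so a_2 = 1
2 = 2·1 + 0, so a_3 = 2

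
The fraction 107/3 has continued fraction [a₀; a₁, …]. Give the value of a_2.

2

Repeatedly divide and take the remainder:
107 = 35·3 + 2, so a_0 = 35
3 = 1·2 + 1, so a_1 = 1
2 = 2·1 + 0, so a_2 = 2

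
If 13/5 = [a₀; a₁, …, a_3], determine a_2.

Apply division with remainder until the remainder is 0:
13 = 2·5 + 3, so a_0 = 2
5 = 1·3 + 2, so a_1 = 1
3 = 1·2 + 1, so a_2 = 1

1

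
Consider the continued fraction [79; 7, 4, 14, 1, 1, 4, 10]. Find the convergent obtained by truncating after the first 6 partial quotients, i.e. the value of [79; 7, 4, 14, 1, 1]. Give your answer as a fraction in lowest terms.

Use the convergent recurrence hₖ = aₖ·hₖ₋₁ + hₖ₋₂ (and likewise for the denominators kₖ):
a_0 = 79: 79/1
a_1 = 7: 554/7
a_2 = 4: 2295/29
a_3 = 14: 32684/413
a_4 = 1: 34979/442
a_5 = 1: 67663/855

67663/855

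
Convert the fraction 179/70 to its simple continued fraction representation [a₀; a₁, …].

Repeatedly divide and take the remainder:
⌊179/70⌋ = 2, remainder 39
⌊70/39⌋ = 1, remainder 31
⌊39/31⌋ = 1, remainder 8
⌊31/8⌋ = 3, remainder 7
⌊8/7⌋ = 1, remainder 1
⌊7/1⌋ = 7, remainder 0

[2; 1, 1, 3, 1, 7]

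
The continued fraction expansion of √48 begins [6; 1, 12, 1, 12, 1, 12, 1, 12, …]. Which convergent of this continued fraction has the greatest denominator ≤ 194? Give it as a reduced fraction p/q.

List convergents until the denominator exceeds the bound:
a_0 = 6: 6/1  (≤ bound)
a_1 = 1: 7/1  (≤ bound)
a_2 = 12: 90/13  (≤ bound)
a_3 = 1: 97/14  (≤ bound)
a_4 = 12: 1254/181  (≤ bound)
a_5 = 1: 1351/195  (> 194, stop)

1254/181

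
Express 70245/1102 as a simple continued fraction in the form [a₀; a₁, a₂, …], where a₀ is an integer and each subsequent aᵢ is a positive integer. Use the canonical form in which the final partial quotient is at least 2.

[63; 1, 2, 1, 8, 2, 3, 4]

70245 ÷ 1102 → quotient 63, remainder 819
1102 ÷ 819 → quotient 1, remainder 283
819 ÷ 283 → quotient 2, remainder 253
283 ÷ 253 → quotient 1, remainder 30
253 ÷ 30 → quotient 8, remainder 13
30 ÷ 13 → quotient 2, remainder 4
13 ÷ 4 → quotient 3, remainder 1
4 ÷ 1 → quotient 4, remainder 0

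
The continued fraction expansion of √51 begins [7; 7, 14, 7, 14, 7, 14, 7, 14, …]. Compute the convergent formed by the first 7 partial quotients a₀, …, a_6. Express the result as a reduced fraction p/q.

Start with 14.
7 + 1/(14/1) = 7 + 1/14 = 99/14
14 + 1/(99/14) = 14 + 14/99 = 1400/99
7 + 1/(1400/99) = 7 + 99/1400 = 9899/1400
14 + 1/(9899/1400) = 14 + 1400/9899 = 139986/9899
7 + 1/(139986/9899) = 7 + 9899/139986 = 989801/139986
7 + 1/(989801/139986) = 7 + 139986/989801 = 7068593/989801

7068593/989801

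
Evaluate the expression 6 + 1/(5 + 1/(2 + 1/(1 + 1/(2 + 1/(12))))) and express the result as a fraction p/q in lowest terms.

3291/532

Start with 12.
2 + 1/(12/1) = 2 + 1/12 = 25/12
1 + 1/(25/12) = 1 + 12/25 = 37/25
2 + 1/(37/25) = 2 + 25/37 = 99/37
5 + 1/(99/37) = 5 + 37/99 = 532/99
6 + 1/(532/99) = 6 + 99/532 = 3291/532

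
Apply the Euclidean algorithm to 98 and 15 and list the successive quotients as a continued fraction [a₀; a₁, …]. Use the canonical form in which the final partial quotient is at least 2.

98 ÷ 15 → quotient 6, remainder 8
15 ÷ 8 → quotient 1, remainder 7
8 ÷ 7 → quotient 1, remainder 1
7 ÷ 1 → quotient 7, remainder 0

[6; 1, 1, 7]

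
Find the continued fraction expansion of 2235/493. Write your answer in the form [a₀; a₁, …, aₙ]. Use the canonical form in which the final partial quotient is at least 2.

[4; 1, 1, 6, 1, 32]

2235 = 4·493 + 263, so a_0 = 4
493 = 1·263 + 230, so a_1 = 1
263 = 1·230 + 33, so a_2 = 1
230 = 6·33 + 32, so a_3 = 6
33 = 1·32 + 1, so a_4 = 1
32 = 32·1 + 0, so a_5 = 32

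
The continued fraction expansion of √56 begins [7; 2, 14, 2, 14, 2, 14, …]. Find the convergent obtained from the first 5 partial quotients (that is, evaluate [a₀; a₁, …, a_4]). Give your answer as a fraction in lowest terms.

Start with 14.
2 + 1/(14/1) = 2 + 1/14 = 29/14
14 + 1/(29/14) = 14 + 14/29 = 420/29
2 + 1/(420/29) = 2 + 29/420 = 869/420
7 + 1/(869/420) = 7 + 420/869 = 6503/869

6503/869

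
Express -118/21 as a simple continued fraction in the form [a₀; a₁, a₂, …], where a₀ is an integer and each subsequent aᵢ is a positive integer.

-118 ÷ 21 → quotient -6, remainder 8
21 ÷ 8 → quotient 2, remainder 5
8 ÷ 5 → quotient 1, remainder 3
5 ÷ 3 → quotient 1, remainder 2
3 ÷ 2 → quotient 1, remainder 1
2 ÷ 1 → quotient 2, remainder 0

[-6; 2, 1, 1, 1, 2]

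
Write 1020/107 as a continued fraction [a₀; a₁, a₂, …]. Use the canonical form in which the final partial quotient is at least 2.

Apply division with remainder until the remainder is 0:
1020 = 9·107 + 57, so a_0 = 9
107 = 1·57 + 50, so a_1 = 1
57 = 1·50 + 7, so a_2 = 1
50 = 7·7 + 1, so a_3 = 7
7 = 7·1 + 0, so a_4 = 7

[9; 1, 1, 7, 7]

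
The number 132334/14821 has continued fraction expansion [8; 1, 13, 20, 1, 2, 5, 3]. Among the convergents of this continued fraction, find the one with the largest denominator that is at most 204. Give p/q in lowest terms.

125/14

a_0 = 8: 8/1  (≤ bound)
a_1 = 1: 9/1  (≤ bound)
a_2 = 13: 125/14  (≤ bound)
a_3 = 20: 2509/281  (> 204, stop)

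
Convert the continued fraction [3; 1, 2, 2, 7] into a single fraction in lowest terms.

a_0 = 3: 3/1
a_1 = 1: 4/1
a_2 = 2: 11/3
a_3 = 2: 26/7
a_4 = 7: 193/52

193/52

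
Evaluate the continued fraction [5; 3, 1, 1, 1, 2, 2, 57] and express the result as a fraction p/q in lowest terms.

Starting at the tail and folding back:
Start with 57.
2 + 1/(57/1) = 2 + 1/57 = 115/57
2 + 1/(115/57) = 2 + 57/115 = 287/115
1 + 1/(287/115) = 1 + 115/287 = 402/287
1 + 1/(402/287) = 1 + 287/402 = 689/402
1 + 1/(689/402) = 1 + 402/689 = 1091/689
3 + 1/(1091/689) = 3 + 689/1091 = 3962/1091
5 + 1/(3962/1091) = 5 + 1091/3962 = 20901/3962

20901/3962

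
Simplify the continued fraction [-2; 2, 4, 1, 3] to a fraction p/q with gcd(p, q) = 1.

-65/42

a_0 = -2: -2/1
a_1 = 2: -3/2
a_2 = 4: -14/9
a_3 = 1: -17/11
a_4 = 3: -65/42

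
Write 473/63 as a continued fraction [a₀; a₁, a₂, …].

[7; 1, 1, 31]

Run the Euclidean algorithm, recording each quotient:
473 ÷ 63 → quotient 7, remainder 32
63 ÷ 32 → quotient 1, remainder 31
32 ÷ 31 → quotient 1, remainder 1
31 ÷ 1 → quotient 31, remainder 0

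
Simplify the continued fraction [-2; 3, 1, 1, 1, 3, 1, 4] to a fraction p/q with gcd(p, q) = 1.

-421/244

a_0 = -2: -2/1
a_1 = 3: -5/3
a_2 = 1: -7/4
a_3 = 1: -12/7
a_4 = 1: -19/11
a_5 = 3: -69/40
a_6 = 1: -88/51
a_7 = 4: -421/244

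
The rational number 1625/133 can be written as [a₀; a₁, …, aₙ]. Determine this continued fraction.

[12; 4, 1, 1, 2, 2, 2]

⌊1625/133⌋ = 12, remainder 29
⌊133/29⌋ = 4, remainder 17
⌊29/17⌋ = 1, remainder 12
⌊17/12⌋ = 1, remainder 5
⌊12/5⌋ = 2, remainder 2
⌊5/2⌋ = 2, remainder 1
⌊2/1⌋ = 2, remainder 0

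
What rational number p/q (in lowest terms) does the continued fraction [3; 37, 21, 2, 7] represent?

36109/11929

Start with 7.
2 + 1/(7/1) = 2 + 1/7 = 15/7
21 + 1/(15/7) = 21 + 7/15 = 322/15
37 + 1/(322/15) = 37 + 15/322 = 11929/322
3 + 1/(11929/322) = 3 + 322/11929 = 36109/11929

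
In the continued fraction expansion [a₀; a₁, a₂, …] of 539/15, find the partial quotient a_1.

1

539 = 35·15 + 14, so a_0 = 35
15 = 1·14 + 1, so a_1 = 1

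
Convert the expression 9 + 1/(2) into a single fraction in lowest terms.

Compute successive convergents:
a_0 = 9: 9/1
a_1 = 2: 19/2

19/2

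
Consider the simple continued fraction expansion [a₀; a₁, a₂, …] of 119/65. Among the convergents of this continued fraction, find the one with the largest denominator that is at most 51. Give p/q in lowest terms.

11/6

List convergents until the denominator exceeds the bound:
a_0 = 1: 1/1  (≤ bound)
a_1 = 1: 2/1  (≤ bound)
a_2 = 4: 9/5  (≤ bound)
a_3 = 1: 11/6  (≤ bound)
a_4 = 10: 119/65  (> 51, stop)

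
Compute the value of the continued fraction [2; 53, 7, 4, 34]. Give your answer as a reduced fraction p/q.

Use the convergent recurrence hₖ = aₖ·hₖ₋₁ + hₖ₋₂ (and likewise for the denominators kₖ):
a_0 = 2: 2/1
a_1 = 53: 107/53
a_2 = 7: 751/372
a_3 = 4: 3111/1541
a_4 = 34: 106525/52766

106525/52766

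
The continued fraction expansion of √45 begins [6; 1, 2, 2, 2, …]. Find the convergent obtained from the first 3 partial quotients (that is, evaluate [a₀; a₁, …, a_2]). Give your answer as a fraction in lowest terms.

Build up convergents one term at a time:
a_0 = 6: 6/1
a_1 = 1: 7/1
a_2 = 2: 20/3

20/3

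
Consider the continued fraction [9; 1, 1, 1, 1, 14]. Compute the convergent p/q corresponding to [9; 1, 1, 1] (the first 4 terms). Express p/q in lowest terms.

29/3

Compute successive convergents:
a_0 = 9: 9/1
a_1 = 1: 10/1
a_2 = 1: 19/2
a_3 = 1: 29/3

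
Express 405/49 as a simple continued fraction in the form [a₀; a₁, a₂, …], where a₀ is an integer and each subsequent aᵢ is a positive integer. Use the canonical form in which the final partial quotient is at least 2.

[8; 3, 1, 3, 3]

Apply division with remainder until the remainder is 0:
⌊405/49⌋ = 8, remainder 13
⌊49/13⌋ = 3, remainder 10
⌊13/10⌋ = 1, remainder 3
⌊10/3⌋ = 3, remainder 1
⌊3/1⌋ = 3, remainder 0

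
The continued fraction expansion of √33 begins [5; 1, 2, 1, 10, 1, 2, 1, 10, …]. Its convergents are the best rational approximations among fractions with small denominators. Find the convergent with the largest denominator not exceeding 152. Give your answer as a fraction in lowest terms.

List convergents until the denominator exceeds the bound:
a_0 = 5: 5/1  (≤ bound)
a_1 = 1: 6/1  (≤ bound)
a_2 = 2: 17/3  (≤ bound)
a_3 = 1: 23/4  (≤ bound)
a_4 = 10: 247/43  (≤ bound)
a_5 = 1: 270/47  (≤ bound)
a_6 = 2: 787/137  (≤ bound)
a_7 = 1: 1057/184  (> 152, stop)

787/137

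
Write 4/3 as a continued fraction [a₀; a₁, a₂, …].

[1; 3]

4 = 1·3 + 1, so a_0 = 1
3 = 3·1 + 0, so a_1 = 3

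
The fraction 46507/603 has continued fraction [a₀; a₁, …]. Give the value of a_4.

5

46507 = 77·603 + 76, so a_0 = 77
603 = 7·76 + 71, so a_1 = 7
76 = 1·71 + 5, so a_2 = 1
71 = 14·5 + 1, so a_3 = 14
5 = 5·1 + 0, so a_4 = 5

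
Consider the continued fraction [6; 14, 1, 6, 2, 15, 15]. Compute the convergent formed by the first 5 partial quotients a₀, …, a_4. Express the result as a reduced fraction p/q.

a_0 = 6: 6/1
a_1 = 14: 85/14
a_2 = 1: 91/15
a_3 = 6: 631/104
a_4 = 2: 1353/223

1353/223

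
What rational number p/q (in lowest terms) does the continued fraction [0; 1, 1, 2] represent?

3/5

a_0 = 0: 0/1
a_1 = 1: 1/1
a_2 = 1: 1/2
a_3 = 2: 3/5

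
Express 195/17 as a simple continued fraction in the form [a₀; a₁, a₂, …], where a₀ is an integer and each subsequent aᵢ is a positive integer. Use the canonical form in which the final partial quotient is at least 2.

195 = 11·17 + 8, so a_0 = 11
17 = 2·8 + 1, so a_1 = 2
8 = 8·1 + 0, so a_2 = 8

[11; 2, 8]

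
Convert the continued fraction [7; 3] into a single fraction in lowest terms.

Compute successive convergents:
a_0 = 7: 7/1
a_1 = 3: 22/3

22/3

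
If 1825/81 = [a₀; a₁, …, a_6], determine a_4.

1

1825 ÷ 81 → quotient 22, remainder 43
81 ÷ 43 → quotient 1, remainder 38
43 ÷ 38 → quotient 1, remainder 5
38 ÷ 5 → quotient 7, remainder 3
5 ÷ 3 → quotient 1, remainder 2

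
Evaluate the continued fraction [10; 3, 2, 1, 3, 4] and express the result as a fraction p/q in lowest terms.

Start with 4.
3 + 1/(4/1) = 3 + 1/4 = 13/4
1 + 1/(13/4) = 1 + 4/13 = 17/13
2 + 1/(17/13) = 2 + 13/17 = 47/17
3 + 1/(47/17) = 3 + 17/47 = 158/47
10 + 1/(158/47) = 10 + 47/158 = 1627/158

1627/158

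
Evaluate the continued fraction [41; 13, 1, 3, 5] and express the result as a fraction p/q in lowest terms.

Start with 5.
3 + 1/(5/1) = 3 + 1/5 = 16/5
1 + 1/(16/5) = 1 + 5/16 = 21/16
13 + 1/(21/16) = 13 + 16/21 = 289/21
41 + 1/(289/21) = 41 + 21/289 = 11870/289

11870/289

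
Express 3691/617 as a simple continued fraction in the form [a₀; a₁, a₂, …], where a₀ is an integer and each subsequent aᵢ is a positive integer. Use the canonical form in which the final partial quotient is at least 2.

[5; 1, 55, 11]

⌊3691/617⌋ = 5, remainder 606
⌊617/606⌋ = 1, remainder 11
⌊606/11⌋ = 55, remainder 1
⌊11/1⌋ = 11, remainder 0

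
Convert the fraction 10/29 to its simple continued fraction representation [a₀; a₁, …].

[0; 2, 1, 9]

⌊10/29⌋ = 0, remainder 10
⌊29/10⌋ = 2, remainder 9
⌊10/9⌋ = 1, remainder 1
⌊9/1⌋ = 9, remainder 0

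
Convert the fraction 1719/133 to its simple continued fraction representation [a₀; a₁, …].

Run the Euclidean algorithm, recording each quotient:
1719 ÷ 133 → quotient 12, remainder 123
133 ÷ 123 → quotient 1, remainder 10
123 ÷ 10 → quotient 12, remainder 3
10 ÷ 3 → quotient 3, remainder 1
3 ÷ 1 → quotient 3, remainder 0

[12; 1, 12, 3, 3]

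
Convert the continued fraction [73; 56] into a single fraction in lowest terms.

a_0 = 73: 73/1
a_1 = 56: 4089/56

4089/56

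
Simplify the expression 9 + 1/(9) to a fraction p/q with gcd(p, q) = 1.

a_0 = 9: 9/1
a_1 = 9: 82/9

82/9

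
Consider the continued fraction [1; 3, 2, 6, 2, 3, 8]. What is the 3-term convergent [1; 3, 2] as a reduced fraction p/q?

9/7

a_0 = 1: 1/1
a_1 = 3: 4/3
a_2 = 2: 9/7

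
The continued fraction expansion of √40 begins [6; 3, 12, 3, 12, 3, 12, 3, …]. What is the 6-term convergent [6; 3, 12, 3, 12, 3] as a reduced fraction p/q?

a_0 = 6: 6/1
a_1 = 3: 19/3
a_2 = 12: 234/37
a_3 = 3: 721/114
a_4 = 12: 8886/1405
a_5 = 3: 27379/4329

27379/4329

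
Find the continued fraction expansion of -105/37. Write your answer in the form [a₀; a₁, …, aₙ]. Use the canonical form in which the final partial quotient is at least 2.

Repeatedly divide and take the remainder:
-105 ÷ 37 → quotient -3, remainder 6
37 ÷ 6 → quotient 6, remainder 1
6 ÷ 1 → quotient 6, remainder 0

[-3; 6, 6]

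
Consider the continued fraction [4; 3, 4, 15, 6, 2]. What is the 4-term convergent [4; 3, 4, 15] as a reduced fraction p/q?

853/198

Start with 15.
4 + 1/(15/1) = 4 + 1/15 = 61/15
3 + 1/(61/15) = 3 + 15/61 = 198/61
4 + 1/(198/61) = 4 + 61/198 = 853/198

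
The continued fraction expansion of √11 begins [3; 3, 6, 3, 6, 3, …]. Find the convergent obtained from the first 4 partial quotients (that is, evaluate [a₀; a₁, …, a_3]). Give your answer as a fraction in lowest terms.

Compute successive convergents:
a_0 = 3: 3/1
a_1 = 3: 10/3
a_2 = 6: 63/19
a_3 = 3: 199/60

199/60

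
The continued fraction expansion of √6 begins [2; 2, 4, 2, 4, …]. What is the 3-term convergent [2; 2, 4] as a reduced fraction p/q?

22/9

Start with 4.
2 + 1/(4/1) = 2 + 1/4 = 9/4
2 + 1/(9/4) = 2 + 4/9 = 22/9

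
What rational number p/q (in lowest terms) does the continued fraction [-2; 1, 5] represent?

Start with 5.
1 + 1/(5/1) = 1 + 1/5 = 6/5
-2 + 1/(6/5) = -2 + 5/6 = -7/6

-7/6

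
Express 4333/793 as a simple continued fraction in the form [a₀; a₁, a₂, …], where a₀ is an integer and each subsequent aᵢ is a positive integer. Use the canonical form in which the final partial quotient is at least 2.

[5; 2, 6, 2, 5, 5]

Apply division with remainder until the remainder is 0:
4333 ÷ 793 → quotient 5, remainder 368
793 ÷ 368 → quotient 2, remainder 57
368 ÷ 57 → quotient 6, remainder 26
57 ÷ 26 → quotient 2, remainder 5
26 ÷ 5 → quotient 5, remainder 1
5 ÷ 1 → quotient 5, remainder 0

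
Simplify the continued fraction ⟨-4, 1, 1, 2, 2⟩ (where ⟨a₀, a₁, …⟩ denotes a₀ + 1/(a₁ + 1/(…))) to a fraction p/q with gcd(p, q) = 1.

Collapse the nested fraction from the inside out:
Start with 2.
2 + 1/(2/1) = 2 + 1/2 = 5/2
1 + 1/(5/2) = 1 + 2/5 = 7/5
1 + 1/(7/5) = 1 + 5/7 = 12/7
-4 + 1/(12/7) = -4 + 7/12 = -41/12

-41/12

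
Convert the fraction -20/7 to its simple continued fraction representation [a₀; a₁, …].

[-3; 7]

Apply division with remainder until the remainder is 0:
⌊-20/7⌋ = -3, remainder 1
⌊7/1⌋ = 7, remainder 0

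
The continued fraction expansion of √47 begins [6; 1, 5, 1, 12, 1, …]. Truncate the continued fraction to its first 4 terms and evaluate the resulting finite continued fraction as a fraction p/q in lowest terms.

48/7

a_0 = 6: 6/1
a_1 = 1: 7/1
a_2 = 5: 41/6
a_3 = 1: 48/7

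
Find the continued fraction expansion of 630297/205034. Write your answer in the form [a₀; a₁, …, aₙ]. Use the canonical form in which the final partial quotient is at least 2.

[3; 13, 2, 38, 15, 6, 2]

⌊630297/205034⌋ = 3, remainder 15195
⌊205034/15195⌋ = 13, remainder 7499
⌊15195/7499⌋ = 2, remainder 197
⌊7499/197⌋ = 38, remainder 13
⌊197/13⌋ = 15, remainder 2
⌊13/2⌋ = 6, remainder 1
⌊2/1⌋ = 2, remainder 0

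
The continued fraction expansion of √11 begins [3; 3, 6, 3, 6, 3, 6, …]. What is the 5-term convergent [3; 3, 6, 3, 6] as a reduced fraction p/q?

Use the convergent recurrence hₖ = aₖ·hₖ₋₁ + hₖ₋₂ (and likewise for the denominators kₖ):
a_0 = 3: 3/1
a_1 = 3: 10/3
a_2 = 6: 63/19
a_3 = 3: 199/60
a_4 = 6: 1257/379

1257/379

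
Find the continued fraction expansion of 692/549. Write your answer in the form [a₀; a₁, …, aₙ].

⌊692/549⌋ = 1, remainder 143
⌊549/143⌋ = 3, remainder 120
⌊143/120⌋ = 1, remainder 23
⌊120/23⌋ = 5, remainder 5
⌊23/5⌋ = 4, remainder 3
⌊5/3⌋ = 1, remainder 2
⌊3/2⌋ = 1, remainder 1
⌊2/1⌋ = 2, remainder 0

[1; 3, 1, 5, 4, 1, 1, 2]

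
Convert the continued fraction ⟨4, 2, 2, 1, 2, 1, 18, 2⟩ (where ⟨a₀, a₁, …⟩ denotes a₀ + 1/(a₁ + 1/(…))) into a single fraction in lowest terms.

a_0 = 4: 4/1
a_1 = 2: 9/2
a_2 = 2: 22/5
a_3 = 1: 31/7
a_4 = 2: 84/19
a_5 = 1: 115/26
a_6 = 18: 2154/487
a_7 = 2: 4423/1000

4423/1000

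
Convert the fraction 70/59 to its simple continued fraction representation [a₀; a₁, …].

[1; 5, 2, 1, 3]

Run the Euclidean algorithm, recording each quotient:
70 ÷ 59 → quotient 1, remainder 11
59 ÷ 11 → quotient 5, remainder 4
11 ÷ 4 → quotient 2, remainder 3
4 ÷ 3 → quotient 1, remainder 1
3 ÷ 1 → quotient 3, remainder 0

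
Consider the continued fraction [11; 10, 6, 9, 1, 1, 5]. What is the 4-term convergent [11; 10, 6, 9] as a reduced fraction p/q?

6204/559

Start with 9.
6 + 1/(9/1) = 6 + 1/9 = 55/9
10 + 1/(55/9) = 10 + 9/55 = 559/55
11 + 1/(559/55) = 11 + 55/559 = 6204/559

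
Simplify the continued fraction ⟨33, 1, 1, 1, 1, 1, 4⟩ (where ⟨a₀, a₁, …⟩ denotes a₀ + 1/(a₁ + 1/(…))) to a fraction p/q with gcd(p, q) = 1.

a_0 = 33: 33/1
a_1 = 1: 34/1
a_2 = 1: 67/2
a_3 = 1: 101/3
a_4 = 1: 168/5
a_5 = 1: 269/8
a_6 = 4: 1244/37

1244/37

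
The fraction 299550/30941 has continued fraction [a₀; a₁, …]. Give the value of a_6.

2

Apply division with remainder until the remainder is 0:
299550 = 9·30941 + 21081, so a_0 = 9
30941 = 1·21081 + 9860, so a_1 = 1
21081 = 2·9860 + 1361, so a_2 = 2
9860 = 7·1361 + 333, so a_3 = 7
1361 = 4·333 + 29, so a_4 = 4
333 = 11·29 + 14, so a_5 = 11
29 = 2·14 + 1, so a_6 = 2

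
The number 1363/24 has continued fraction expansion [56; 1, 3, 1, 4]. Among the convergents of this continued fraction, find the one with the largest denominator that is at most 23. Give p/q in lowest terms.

a_0 = 56: 56/1  (≤ bound)
a_1 = 1: 57/1  (≤ bound)
a_2 = 3: 227/4  (≤ bound)
a_3 = 1: 284/5  (≤ bound)
a_4 = 4: 1363/24  (> 23, stop)

284/5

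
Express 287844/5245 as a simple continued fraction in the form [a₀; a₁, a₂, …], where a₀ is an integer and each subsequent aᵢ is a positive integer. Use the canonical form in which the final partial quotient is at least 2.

[54; 1, 7, 3, 4, 1, 12, 3]

287844 = 54·5245 + 4614, so a_0 = 54
5245 = 1·4614 + 631, so a_1 = 1
4614 = 7·631 + 197, so a_2 = 7
631 = 3·197 + 40, so a_3 = 3
197 = 4·40 + 37, so a_4 = 4
40 = 1·37 + 3, so a_5 = 1
37 = 12·3 + 1, so a_6 = 12
3 = 3·1 + 0, so a_7 = 3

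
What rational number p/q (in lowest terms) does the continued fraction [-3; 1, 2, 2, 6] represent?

-103/45

a_0 = -3: -3/1
a_1 = 1: -2/1
a_2 = 2: -7/3
a_3 = 2: -16/7
a_4 = 6: -103/45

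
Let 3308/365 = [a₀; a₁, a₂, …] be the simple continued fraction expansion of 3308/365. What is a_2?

Repeatedly divide and take the remainder:
3308 = 9·365 + 23, so a_0 = 9
365 = 15·23 + 20, so a_1 = 15
23 = 1·20 + 3, so a_2 = 1

1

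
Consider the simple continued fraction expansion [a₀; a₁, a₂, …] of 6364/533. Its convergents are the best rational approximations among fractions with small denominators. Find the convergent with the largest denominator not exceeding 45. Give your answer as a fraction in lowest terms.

394/33

a_0 = 11: 11/1  (≤ bound)
a_1 = 1: 12/1  (≤ bound)
a_2 = 15: 191/16  (≤ bound)
a_3 = 1: 203/17  (≤ bound)
a_4 = 1: 394/33  (≤ bound)
a_5 = 1: 597/50  (> 45, stop)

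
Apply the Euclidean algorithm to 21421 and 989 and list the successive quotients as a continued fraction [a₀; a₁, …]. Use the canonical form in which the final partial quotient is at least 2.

[21; 1, 1, 1, 14, 3, 7]

21421 ÷ 989 → quotient 21, remainder 652
989 ÷ 652 → quotient 1, remainder 337
652 ÷ 337 → quotient 1, remainder 315
337 ÷ 315 → quotient 1, remainder 22
315 ÷ 22 → quotient 14, remainder 7
22 ÷ 7 → quotient 3, remainder 1
7 ÷ 1 → quotient 7, remainder 0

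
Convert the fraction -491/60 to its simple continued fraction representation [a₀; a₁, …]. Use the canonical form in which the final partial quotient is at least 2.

-491 ÷ 60 → quotient -9, remainder 49
60 ÷ 49 → quotient 1, remainder 11
49 ÷ 11 → quotient 4, remainder 5
11 ÷ 5 → quotient 2, remainder 1
5 ÷ 1 → quotient 5, remainder 0

[-9; 1, 4, 2, 5]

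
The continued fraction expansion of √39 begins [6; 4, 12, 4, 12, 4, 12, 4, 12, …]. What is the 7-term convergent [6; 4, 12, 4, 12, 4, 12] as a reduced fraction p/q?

a_0 = 6: 6/1
a_1 = 4: 25/4
a_2 = 12: 306/49
a_3 = 4: 1249/200
a_4 = 12: 15294/2449
a_5 = 4: 62425/9996
a_6 = 12: 764394/122401

764394/122401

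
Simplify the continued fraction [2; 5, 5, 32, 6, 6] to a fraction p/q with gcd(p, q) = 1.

Starting at the tail and folding back:
Start with 6.
6 + 1/(6/1) = 6 + 1/6 = 37/6
32 + 1/(37/6) = 32 + 6/37 = 1190/37
5 + 1/(1190/37) = 5 + 37/1190 = 5987/1190
5 + 1/(5987/1190) = 5 + 1190/5987 = 31125/5987
2 + 1/(31125/5987) = 2 + 5987/31125 = 68237/31125

68237/31125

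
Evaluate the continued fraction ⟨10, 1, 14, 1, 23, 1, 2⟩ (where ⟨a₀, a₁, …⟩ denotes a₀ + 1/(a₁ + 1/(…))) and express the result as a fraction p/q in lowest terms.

12917/1181

a_0 = 10: 10/1
a_1 = 1: 11/1
a_2 = 14: 164/15
a_3 = 1: 175/16
a_4 = 23: 4189/383
a_5 = 1: 4364/399
a_6 = 2: 12917/1181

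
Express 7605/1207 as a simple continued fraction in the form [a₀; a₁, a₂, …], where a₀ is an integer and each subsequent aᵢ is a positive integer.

[6; 3, 3, 13, 9]

Repeatedly divide and take the remainder:
7605 = 6·1207 + 363, so a_0 = 6
1207 = 3·363 + 118, so a_1 = 3
363 = 3·118 + 9, so a_2 = 3
118 = 13·9 + 1, so a_3 = 13
9 = 9·1 + 0, so a_4 = 9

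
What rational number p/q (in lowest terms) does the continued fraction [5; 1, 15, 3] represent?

291/49

a_0 = 5: 5/1
a_1 = 1: 6/1
a_2 = 15: 95/16
a_3 = 3: 291/49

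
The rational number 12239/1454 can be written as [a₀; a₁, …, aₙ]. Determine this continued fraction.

[8; 2, 2, 1, 1, 8, 14]

12239 ÷ 1454 → quotient 8, remainder 607
1454 ÷ 607 → quotient 2, remainder 240
607 ÷ 240 → quotient 2, remainder 127
240 ÷ 127 → quotient 1, remainder 113
127 ÷ 113 → quotient 1, remainder 14
113 ÷ 14 → quotient 8, remainder 1
14 ÷ 1 → quotient 14, remainder 0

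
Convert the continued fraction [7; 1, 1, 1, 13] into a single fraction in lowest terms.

314/41

Start with 13.
1 + 1/(13/1) = 1 + 1/13 = 14/13
1 + 1/(14/13) = 1 + 13/14 = 27/14
1 + 1/(27/14) = 1 + 14/27 = 41/27
7 + 1/(41/27) = 7 + 27/41 = 314/41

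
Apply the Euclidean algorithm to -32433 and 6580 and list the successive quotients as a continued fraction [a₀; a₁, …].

Run the Euclidean algorithm, recording each quotient:
⌊-32433/6580⌋ = -5, remainder 467
⌊6580/467⌋ = 14, remainder 42
⌊467/42⌋ = 11, remainder 5
⌊42/5⌋ = 8, remainder 2
⌊5/2⌋ = 2, remainder 1
⌊2/1⌋ = 2, remainder 0

[-5; 14, 11, 8, 2, 2]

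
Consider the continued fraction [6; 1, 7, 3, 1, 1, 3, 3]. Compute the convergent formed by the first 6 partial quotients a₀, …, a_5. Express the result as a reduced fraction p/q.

a_0 = 6: 6/1
a_1 = 1: 7/1
a_2 = 7: 55/8
a_3 = 3: 172/25
a_4 = 1: 227/33
a_5 = 1: 399/58

399/58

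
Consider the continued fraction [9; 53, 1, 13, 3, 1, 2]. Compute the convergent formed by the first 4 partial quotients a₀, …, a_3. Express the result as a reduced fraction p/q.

6809/755

Start with 13.
1 + 1/(13/1) = 1 + 1/13 = 14/13
53 + 1/(14/13) = 53 + 13/14 = 755/14
9 + 1/(755/14) = 9 + 14/755 = 6809/755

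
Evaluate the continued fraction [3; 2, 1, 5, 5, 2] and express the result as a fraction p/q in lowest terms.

647/193

Use the convergent recurrence hₖ = aₖ·hₖ₋₁ + hₖ₋₂ (and likewise for the denominators kₖ):
a_0 = 3: 3/1
a_1 = 2: 7/2
a_2 = 1: 10/3
a_3 = 5: 57/17
a_4 = 5: 295/88
a_5 = 2: 647/193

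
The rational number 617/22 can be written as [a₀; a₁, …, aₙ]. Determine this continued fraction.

[28; 22]

⌊617/22⌋ = 28, remainder 1
⌊22/1⌋ = 22, remainder 0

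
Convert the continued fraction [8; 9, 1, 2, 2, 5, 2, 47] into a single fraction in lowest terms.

309947/38251

Build up convergents one term at a time:
a_0 = 8: 8/1
a_1 = 9: 73/9
a_2 = 1: 81/10
a_3 = 2: 235/29
a_4 = 2: 551/68
a_5 = 5: 2990/369
a_6 = 2: 6531/806
a_7 = 47: 309947/38251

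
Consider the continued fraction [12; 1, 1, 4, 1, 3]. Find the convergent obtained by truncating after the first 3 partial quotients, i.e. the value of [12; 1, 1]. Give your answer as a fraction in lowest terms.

Collapse the nested fraction from the inside out:
Start with 1.
1 + 1/(1/1) = 1 + 1/1 = 2/1
12 + 1/(2/1) = 12 + 1/2 = 25/2

25/2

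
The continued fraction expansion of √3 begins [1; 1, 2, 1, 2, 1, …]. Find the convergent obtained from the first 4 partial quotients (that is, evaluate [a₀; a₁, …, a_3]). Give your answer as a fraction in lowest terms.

7/4

Compute successive convergents:
a_0 = 1: 1/1
a_1 = 1: 2/1
a_2 = 2: 5/3
a_3 = 1: 7/4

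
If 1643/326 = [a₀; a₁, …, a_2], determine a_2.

13

Run the Euclidean algorithm, recording each quotient:
1643 = 5·326 + 13, so a_0 = 5
326 = 25·13 + 1, so a_1 = 25
13 = 13·1 + 0, so a_2 = 13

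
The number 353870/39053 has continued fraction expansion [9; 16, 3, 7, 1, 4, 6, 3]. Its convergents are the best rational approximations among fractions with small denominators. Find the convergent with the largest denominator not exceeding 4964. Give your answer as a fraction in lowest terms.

18041/1991

a_0 = 9: 9/1  (≤ bound)
a_1 = 16: 145/16  (≤ bound)
a_2 = 3: 444/49  (≤ bound)
a_3 = 7: 3253/359  (≤ bound)
a_4 = 1: 3697/408  (≤ bound)
a_5 = 4: 18041/1991  (≤ bound)
a_6 = 6: 111943/12354  (> 4964, stop)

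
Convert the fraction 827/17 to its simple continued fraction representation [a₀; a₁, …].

[48; 1, 1, 1, 5]

⌊827/17⌋ = 48, remainder 11
⌊17/11⌋ = 1, remainder 6
⌊11/6⌋ = 1, remainder 5
⌊6/5⌋ = 1, remainder 1
⌊5/1⌋ = 5, remainder 0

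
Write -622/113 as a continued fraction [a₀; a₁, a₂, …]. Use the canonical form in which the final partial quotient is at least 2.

[-6; 2, 56]

-622 = -6·113 + 56, so a_0 = -6
113 = 2·56 + 1, so a_1 = 2
56 = 56·1 + 0, so a_2 = 56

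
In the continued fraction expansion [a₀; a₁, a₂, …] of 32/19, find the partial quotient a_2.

2

Repeatedly divide and take the remainder:
32 = 1·19 + 13, so a_0 = 1
19 = 1·13 + 6, so a_1 = 1
13 = 2·6 + 1, so a_2 = 2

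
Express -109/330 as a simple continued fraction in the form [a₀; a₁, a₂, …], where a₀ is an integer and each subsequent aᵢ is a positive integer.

Apply division with remainder until the remainder is 0:
-109 ÷ 330 → quotient -1, remainder 221
330 ÷ 221 → quotient 1, remainder 109
221 ÷ 109 → quotient 2, remainder 3
109 ÷ 3 → quotient 36, remainder 1
3 ÷ 1 → quotient 3, remainder 0

[-1; 1, 2, 36, 3]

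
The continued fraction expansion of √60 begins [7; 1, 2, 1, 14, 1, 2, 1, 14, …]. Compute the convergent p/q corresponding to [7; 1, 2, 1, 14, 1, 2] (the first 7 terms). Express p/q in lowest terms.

1433/185

Build up convergents one term at a time:
a_0 = 7: 7/1
a_1 = 1: 8/1
a_2 = 2: 23/3
a_3 = 1: 31/4
a_4 = 14: 457/59
a_5 = 1: 488/63
a_6 = 2: 1433/185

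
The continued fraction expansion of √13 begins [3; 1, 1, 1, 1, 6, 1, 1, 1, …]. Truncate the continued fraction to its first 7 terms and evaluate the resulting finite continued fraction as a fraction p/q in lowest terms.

Compute successive convergents:
a_0 = 3: 3/1
a_1 = 1: 4/1
a_2 = 1: 7/2
a_3 = 1: 11/3
a_4 = 1: 18/5
a_5 = 6: 119/33
a_6 = 1: 137/38

137/38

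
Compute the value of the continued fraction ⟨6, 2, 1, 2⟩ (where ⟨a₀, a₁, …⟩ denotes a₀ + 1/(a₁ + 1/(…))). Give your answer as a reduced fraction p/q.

Use the convergent recurrence hₖ = aₖ·hₖ₋₁ + hₖ₋₂ (and likewise for the denominators kₖ):
a_0 = 6: 6/1
a_1 = 2: 13/2
a_2 = 1: 19/3
a_3 = 2: 51/8

51/8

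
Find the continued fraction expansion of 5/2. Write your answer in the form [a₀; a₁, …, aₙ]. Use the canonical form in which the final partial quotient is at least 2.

Repeatedly divide and take the remainder:
⌊5/2⌋ = 2, remainder 1
⌊2/1⌋ = 2, remainder 0

[2; 2]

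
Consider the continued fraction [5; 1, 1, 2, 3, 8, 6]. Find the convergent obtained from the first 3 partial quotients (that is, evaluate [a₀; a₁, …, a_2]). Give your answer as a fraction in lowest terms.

11/2

Starting at the tail and folding back:
Start with 1.
1 + 1/(1/1) = 1 + 1/1 = 2/1
5 + 1/(2/1) = 5 + 1/2 = 11/2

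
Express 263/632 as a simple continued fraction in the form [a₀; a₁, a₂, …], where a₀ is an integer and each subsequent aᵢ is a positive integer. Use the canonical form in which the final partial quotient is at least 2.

[0; 2, 2, 2, 12, 1, 3]

Apply division with remainder until the remainder is 0:
⌊263/632⌋ = 0, remainder 263
⌊632/263⌋ = 2, remainder 106
⌊263/106⌋ = 2, remainder 51
⌊106/51⌋ = 2, remainder 4
⌊51/4⌋ = 12, remainder 3
⌊4/3⌋ = 1, remainder 1
⌊3/1⌋ = 3, remainder 0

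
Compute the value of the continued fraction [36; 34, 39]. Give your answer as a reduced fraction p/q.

Collapse the nested fraction from the inside out:
Start with 39.
34 + 1/(39/1) = 34 + 1/39 = 1327/39
36 + 1/(1327/39) = 36 + 39/1327 = 47811/1327

47811/1327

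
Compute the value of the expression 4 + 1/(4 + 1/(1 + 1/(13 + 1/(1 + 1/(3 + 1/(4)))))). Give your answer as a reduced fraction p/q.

5203/1238

a_0 = 4: 4/1
a_1 = 4: 17/4
a_2 = 1: 21/5
a_3 = 13: 290/69
a_4 = 1: 311/74
a_5 = 3: 1223/291
a_6 = 4: 5203/1238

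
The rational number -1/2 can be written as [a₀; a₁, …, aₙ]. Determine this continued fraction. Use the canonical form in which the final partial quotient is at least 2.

[-1; 2]

Apply division with remainder until the remainder is 0:
-1 ÷ 2 → quotient -1, remainder 1
2 ÷ 1 → quotient 2, remainder 0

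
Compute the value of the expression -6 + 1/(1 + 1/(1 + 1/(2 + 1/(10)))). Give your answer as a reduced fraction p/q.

a_0 = -6: -6/1
a_1 = 1: -5/1
a_2 = 1: -11/2
a_3 = 2: -27/5
a_4 = 10: -281/52

-281/52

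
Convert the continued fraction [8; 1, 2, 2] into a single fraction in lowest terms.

Use the convergent recurrence hₖ = aₖ·hₖ₋₁ + hₖ₋₂ (and likewise for the denominators kₖ):
a_0 = 8: 8/1
a_1 = 1: 9/1
a_2 = 2: 26/3
a_3 = 2: 61/7

61/7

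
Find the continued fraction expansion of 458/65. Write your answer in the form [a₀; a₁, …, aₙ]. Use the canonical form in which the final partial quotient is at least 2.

[7; 21, 1, 2]

⌊458/65⌋ = 7, remainder 3
⌊65/3⌋ = 21, remainder 2
⌊3/2⌋ = 1, remainder 1
⌊2/1⌋ = 2, remainder 0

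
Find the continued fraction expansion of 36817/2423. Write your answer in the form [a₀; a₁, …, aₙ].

[15; 5, 7, 2, 31]

⌊36817/2423⌋ = 15, remainder 472
⌊2423/472⌋ = 5, remainder 63
⌊472/63⌋ = 7, remainder 31
⌊63/31⌋ = 2, remainder 1
⌊31/1⌋ = 31, remainder 0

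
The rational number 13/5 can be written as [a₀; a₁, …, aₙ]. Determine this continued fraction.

[2; 1, 1, 2]

Run the Euclidean algorithm, recording each quotient:
⌊13/5⌋ = 2, remainder 3
⌊5/3⌋ = 1, remainder 2
⌊3/2⌋ = 1, remainder 1
⌊2/1⌋ = 2, remainder 0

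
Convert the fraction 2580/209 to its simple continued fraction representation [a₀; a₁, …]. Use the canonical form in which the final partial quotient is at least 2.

⌊2580/209⌋ = 12, remainder 72
⌊209/72⌋ = 2, remainder 65
⌊72/65⌋ = 1, remainder 7
⌊65/7⌋ = 9, remainder 2
⌊7/2⌋ = 3, remainder 1
⌊2/1⌋ = 2, remainder 0

[12; 2, 1, 9, 3, 2]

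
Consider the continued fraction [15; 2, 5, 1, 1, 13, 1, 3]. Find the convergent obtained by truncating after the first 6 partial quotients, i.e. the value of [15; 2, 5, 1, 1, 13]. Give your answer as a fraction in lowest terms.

a_0 = 15: 15/1
a_1 = 2: 31/2
a_2 = 5: 170/11
a_3 = 1: 201/13
a_4 = 1: 371/24
a_5 = 13: 5024/325

5024/325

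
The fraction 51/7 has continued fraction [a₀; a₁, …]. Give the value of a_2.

⌊51/7⌋ = 7, remainder 2
⌊7/2⌋ = 3, remainder 1
⌊2/1⌋ = 2, remainder 0

2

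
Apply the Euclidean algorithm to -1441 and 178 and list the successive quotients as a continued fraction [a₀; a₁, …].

[-9; 1, 9, 2, 8]

⌊-1441/178⌋ = -9, remainder 161
⌊178/161⌋ = 1, remainder 17
⌊161/17⌋ = 9, remainder 8
⌊17/8⌋ = 2, remainder 1
⌊8/1⌋ = 8, remainder 0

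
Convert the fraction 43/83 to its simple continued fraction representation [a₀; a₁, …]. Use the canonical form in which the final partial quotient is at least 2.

[0; 1, 1, 13, 3]

⌊43/83⌋ = 0, remainder 43
⌊83/43⌋ = 1, remainder 40
⌊43/40⌋ = 1, remainder 3
⌊40/3⌋ = 13, remainder 1
⌊3/1⌋ = 3, remainder 0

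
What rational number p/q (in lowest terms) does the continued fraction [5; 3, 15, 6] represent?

a_0 = 5: 5/1
a_1 = 3: 16/3
a_2 = 15: 245/46
a_3 = 6: 1486/279

1486/279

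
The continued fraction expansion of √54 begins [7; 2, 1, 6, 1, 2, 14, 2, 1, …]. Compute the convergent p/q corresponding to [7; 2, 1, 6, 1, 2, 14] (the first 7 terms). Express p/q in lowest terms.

6959/947

a_0 = 7: 7/1
a_1 = 2: 15/2
a_2 = 1: 22/3
a_3 = 6: 147/20
a_4 = 1: 169/23
a_5 = 2: 485/66
a_6 = 14: 6959/947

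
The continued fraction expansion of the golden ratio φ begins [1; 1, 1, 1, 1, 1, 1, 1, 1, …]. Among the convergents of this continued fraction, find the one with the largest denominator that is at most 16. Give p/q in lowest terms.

21/13

a_0 = 1: 1/1  (≤ bound)
a_1 = 1: 2/1  (≤ bound)
a_2 = 1: 3/2  (≤ bound)
a_3 = 1: 5/3  (≤ bound)
a_4 = 1: 8/5  (≤ bound)
a_5 = 1: 13/8  (≤ bound)
a_6 = 1: 21/13  (≤ bound)
a_7 = 1: 34/21  (> 16, stop)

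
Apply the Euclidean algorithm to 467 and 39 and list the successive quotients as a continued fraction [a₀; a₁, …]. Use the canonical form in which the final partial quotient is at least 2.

[11; 1, 38]

467 = 11·39 + 38, so a_0 = 11
39 = 1·38 + 1, so a_1 = 1
38 = 38·1 + 0, so a_2 = 38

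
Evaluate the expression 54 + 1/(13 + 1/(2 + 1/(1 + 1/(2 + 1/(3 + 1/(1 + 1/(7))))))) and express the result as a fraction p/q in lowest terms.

196670/3637

Use the convergent recurrence hₖ = aₖ·hₖ₋₁ + hₖ₋₂ (and likewise for the denominators kₖ):
a_0 = 54: 54/1
a_1 = 13: 703/13
a_2 = 2: 1460/27
a_3 = 1: 2163/40
a_4 = 2: 5786/107
a_5 = 3: 19521/361
a_6 = 1: 25307/468
a_7 = 7: 196670/3637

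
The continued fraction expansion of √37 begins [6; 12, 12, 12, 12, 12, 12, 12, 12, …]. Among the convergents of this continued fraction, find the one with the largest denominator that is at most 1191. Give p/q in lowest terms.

a_0 = 6: 6/1  (≤ bound)
a_1 = 12: 73/12  (≤ bound)
a_2 = 12: 882/145  (≤ bound)
a_3 = 12: 10657/1752  (> 1191, stop)

882/145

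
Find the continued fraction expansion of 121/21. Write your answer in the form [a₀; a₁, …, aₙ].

[5; 1, 3, 5]

Run the Euclidean algorithm, recording each quotient:
⌊121/21⌋ = 5, remainder 16
⌊21/16⌋ = 1, remainder 5
⌊16/5⌋ = 3, remainder 1
⌊5/1⌋ = 5, remainder 0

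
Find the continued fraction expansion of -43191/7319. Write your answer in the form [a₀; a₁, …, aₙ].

[-6; 10, 8, 8, 11]

⌊-43191/7319⌋ = -6, remainder 723
⌊7319/723⌋ = 10, remainder 89
⌊723/89⌋ = 8, remainder 11
⌊89/11⌋ = 8, remainder 1
⌊11/1⌋ = 11, remainder 0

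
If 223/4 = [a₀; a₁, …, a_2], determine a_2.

3

223 = 55·4 + 3, so a_0 = 55
4 = 1·3 + 1, so a_1 = 1
3 = 3·1 + 0, so a_2 = 3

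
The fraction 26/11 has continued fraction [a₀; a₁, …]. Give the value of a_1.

Apply division with remainder until the remainder is 0:
26 ÷ 11 → quotient 2, remainder 4
11 ÷ 4 → quotient 2, remainder 3

2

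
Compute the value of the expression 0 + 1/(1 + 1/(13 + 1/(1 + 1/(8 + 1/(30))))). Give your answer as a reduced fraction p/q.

3764/4035

Use the convergent recurrence hₖ = aₖ·hₖ₋₁ + hₖ₋₂ (and likewise for the denominators kₖ):
a_0 = 0: 0/1
a_1 = 1: 1/1
a_2 = 13: 13/14
a_3 = 1: 14/15
a_4 = 8: 125/134
a_5 = 30: 3764/4035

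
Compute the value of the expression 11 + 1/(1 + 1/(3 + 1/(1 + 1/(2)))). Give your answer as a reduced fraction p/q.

165/14

a_0 = 11: 11/1
a_1 = 1: 12/1
a_2 = 3: 47/4
a_3 = 1: 59/5
a_4 = 2: 165/14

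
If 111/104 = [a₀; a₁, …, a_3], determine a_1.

14

Repeatedly divide and take the remainder:
111 ÷ 104 → quotient 1, remainder 7
104 ÷ 7 → quotient 14, remainder 6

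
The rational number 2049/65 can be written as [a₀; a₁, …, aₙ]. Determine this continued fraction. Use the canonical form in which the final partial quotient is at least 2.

[31; 1, 1, 10, 3]

2049 = 31·65 + 34, so a_0 = 31
65 = 1·34 + 31, so a_1 = 1
34 = 1·31 + 3, so a_2 = 1
31 = 10·3 + 1, so a_3 = 10
3 = 3·1 + 0, so a_4 = 3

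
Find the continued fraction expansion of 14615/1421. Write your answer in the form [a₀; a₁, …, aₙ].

[10; 3, 1, 1, 28, 2, 3]

⌊14615/1421⌋ = 10, remainder 405
⌊1421/405⌋ = 3, remainder 206
⌊405/206⌋ = 1, remainder 199
⌊206/199⌋ = 1, remainder 7
⌊199/7⌋ = 28, remainder 3
⌊7/3⌋ = 2, remainder 1
⌊3/1⌋ = 3, remainder 0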